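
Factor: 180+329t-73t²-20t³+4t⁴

Trying the rational-root candidates, t = 9/2 is a root, so (2t-9) is a factor; dividing leaves 2t³-t²-41t-20.
Continuing, t = -4 is a root, so (t+4) divides it; the quotient is 2t²-9t-5.
The remaining quadratic factors as (t-5)(2t+1).

(2t+1)(2t-9)(t+4)(t-5)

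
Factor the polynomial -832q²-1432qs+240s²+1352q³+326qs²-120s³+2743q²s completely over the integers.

(13q+4s-8)(13q-2s)(8q+15s)

Group: 8q(169q²+26qs-104q-8s²+16s) + 15s(169q²+26qs-104q-8s²+16s); both groups contain (169q²+26qs-104q-8s²+16s), so (8q+15s) is a factor with cofactor 169q²+26qs-104q-8s²+16s.
The cofactor groups again: 169q²+26qs-104q-8s²+16s = 13q(13q+4s-8) - 2s(13q+4s-8); both groups contain (13q+4s-8), giving (13q-2s)(13q+4s-8).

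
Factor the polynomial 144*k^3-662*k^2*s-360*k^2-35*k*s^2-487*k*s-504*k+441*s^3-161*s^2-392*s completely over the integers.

(2*k-9*s-7)*(8*k-7*s+8)*(9*k+7*s)

Group: 8*k*(18*k^2-67*k*s-63*k-63*s^2-49*s) + (-7*s+8)*(18*k^2-67*k*s-63*k-63*s^2-49*s); both groups contain (18*k^2-67*k*s-63*k-63*s^2-49*s), so (8*k-7*s+8) is a factor with cofactor 18*k^2-67*k*s-63*k-63*s^2-49*s.
The cofactor groups again: 18*k^2-67*k*s-63*k-63*s^2-49*s = 2*k*(9*k+7*s) + (-9*s-7)*(9*k+7*s); both groups contain (9*k+7*s), giving (2*k-9*s-7)*(9*k+7*s).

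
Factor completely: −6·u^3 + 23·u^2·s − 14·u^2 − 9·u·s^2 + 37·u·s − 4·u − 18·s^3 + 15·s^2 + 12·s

Group: u·(−6·u^2 + 5·u·s − 14·u + 6·s^2 − 5·s − 4) − 3·s·(−6·u^2 + 5·u·s − 14·u + 6·s^2 − 5·s − 4); both groups contain (−6·u^2 + 5·u·s − 14·u + 6·s^2 − 5·s − 4), so (u − 3·s) is a factor with cofactor −6·u^2 + 5·u·s − 14·u + 6·s^2 − 5·s − 4.
The cofactor groups again: −6·u^2 + 5·u·s − 14·u + 6·s^2 − 5·s − 4 = −2·u·(3·u + 2·s + 1) + (3·s − 4)·(3·u + 2·s + 1); both groups contain (3·u + 2·s + 1), giving −(2·u − 3·s + 4)·(3·u + 2·s + 1).

−(2·u − 3·s + 4)·(u − 3·s)·(3·u + 2·s + 1)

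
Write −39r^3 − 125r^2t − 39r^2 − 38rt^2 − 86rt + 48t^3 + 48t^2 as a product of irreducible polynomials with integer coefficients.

−(13r − 6t)(3r + 8t)(r + t + 1)

Group: r(−39r^2 − 86rt + 48t^2) + (t + 1)(−39r^2 − 86rt + 48t^2); both groups contain (−39r^2 − 86rt + 48t^2), so (r + t + 1) is a factor with cofactor −39r^2 − 86rt + 48t^2.
The cofactor groups again: −39r^2 − 86rt + 48t^2 = −3r(13r − 6t) − 8t(13r − 6t); both groups contain (13r − 6t), giving −(3r + 8t)(13r − 6t).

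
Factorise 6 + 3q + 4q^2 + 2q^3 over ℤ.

(q + 2)(2q^2 + 3)

Group as (2q^3 + 3q) + (4q^2 + 6) = q(2q^2 + 3) + 2(2q^2 + 3).
Both groups share the factor (2q^2 + 3).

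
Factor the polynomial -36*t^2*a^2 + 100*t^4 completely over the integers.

4*t^2*(5*t - 3*a)*(5*t + 3*a)

Every term has a factor of 4*t^2. Then 25*t^2 - 9*a^2 = (5*t)² − (3*a)².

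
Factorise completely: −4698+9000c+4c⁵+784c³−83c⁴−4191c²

(4c−3)(c−3)(c−9)(c²−8c+58)

Testing divisors of the constant over divisors of the leading coefficient, c = 3 is a root, giving the factor (c−3) and quotient 4c⁴−71c³+571c²−2478c+1566.
Then c = 3/4 is a root, so (4c−3) is a factor; dividing leaves c³−17c²+130c−522.
Next, c = 9 is a root, giving the factor (c−9) and quotient c²−8c+58.
The quadratic c²−8c+58 has discriminant −168 < 0 and is irreducible over ℤ.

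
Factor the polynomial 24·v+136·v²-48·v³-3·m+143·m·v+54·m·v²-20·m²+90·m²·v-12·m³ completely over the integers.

-(2·m-v+3)·(6·m+6·v+1)·(m-8·v)

Group: 6·m·(-2·m²+17·m·v-3·m-8·v²+24·v) + (6·v+1)·(-2·m²+17·m·v-3·m-8·v²+24·v); both groups contain (-2·m²+17·m·v-3·m-8·v²+24·v), so (6·m+6·v+1) is a factor with cofactor -2·m²+17·m·v-3·m-8·v²+24·v.
The cofactor groups again: -2·m²+17·m·v-3·m-8·v²+24·v = -m·(2·m-v+3) + 8·v·(2·m-v+3); both groups contain (2·m-v+3), giving -(m-8·v)·(2·m-v+3).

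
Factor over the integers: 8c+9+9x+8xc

Group as (8xc+9x) + (8c+9) = x(8c+9) + (8c+9).
Both groups share the factor (8c+9).

(8c+9)(x+1)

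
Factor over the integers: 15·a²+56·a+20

Need a pair with product 15·20 = 300 and sum 56: that's 50 and 6.
Split the middle term: 15·a²+50·a + 6·a+20 = 5·a·(3·a+10) + 2·(3·a+10).

(3·a+10)·(5·a+2)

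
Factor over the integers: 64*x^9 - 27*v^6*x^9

-x^9*(3*v^2 - 4)*(9*v^4 + 12*v^2 + 16)

Every term has a factor of x^9; factoring it out leaves -27*v^6 + 64.
Recognize a difference of cubes with the parts 4 and 3*v^2.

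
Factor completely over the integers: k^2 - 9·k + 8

Two integers with product 8 and sum -9 are -1 and -8.

(k - 1)·(k - 8)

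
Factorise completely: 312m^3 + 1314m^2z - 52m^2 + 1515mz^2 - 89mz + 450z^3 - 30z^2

(13m + 6z)(4m + 5z)(6m + 15z - 1)

Group: 4m(78m^2 + 231mz - 13m + 90z^2 - 6z) + 5z(78m^2 + 231mz - 13m + 90z^2 - 6z); both groups contain (78m^2 + 231mz - 13m + 90z^2 - 6z), so (4m + 5z) is a factor with cofactor 78m^2 + 231mz - 13m + 90z^2 - 6z.
The cofactor groups again: 78m^2 + 231mz - 13m + 90z^2 - 6z = 13m(6m + 15z - 1) + 6z(6m + 15z - 1); both groups contain (6m + 15z - 1), giving (13m + 6z)(6m + 15z - 1).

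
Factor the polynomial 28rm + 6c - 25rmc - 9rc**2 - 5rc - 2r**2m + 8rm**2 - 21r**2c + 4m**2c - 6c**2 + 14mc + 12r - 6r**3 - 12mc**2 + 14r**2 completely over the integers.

Group: r(-6r**2 - 8rm - 3rc - 4r - 4mc - 2c) + (-m + 3c - 3)(-6r**2 - 8rm - 3rc - 4r - 4mc - 2c); both groups contain (-6r**2 - 8rm - 3rc - 4r - 4mc - 2c), so (r - m + 3c - 3) is a factor with cofactor -6r**2 - 8rm - 3rc - 4r - 4mc - 2c.
The cofactor groups again: -6r**2 - 8rm - 3rc - 4r - 4mc - 2c = -2r(3r + 4m + 2) - c(3r + 4m + 2); both groups contain (3r + 4m + 2), giving -(2r + c)(3r + 4m + 2).

-(r - m + 3c - 3)(3r + 4m + 2)(2r + c)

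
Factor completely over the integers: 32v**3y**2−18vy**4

Pull out the common factor 2vy**2; 16v**2−9y**2 is a difference of squares.

2vy**2(4v+3y)(4v−3y)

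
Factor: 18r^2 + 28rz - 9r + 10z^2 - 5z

(2r + 2z - 1)(9r + 5z)

Group: 2r(9r + 5z) + (2z - 1)(9r + 5z); both groups contain (9r + 5z).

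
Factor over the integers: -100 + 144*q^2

4*(6*q + 5)*(6*q - 5)

Every term has a factor of 4. Then 36*q^2 - 25 = (6*q)² − (5)².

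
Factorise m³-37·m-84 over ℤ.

Among the possible rational roots, m = 7 is a root, giving the factor (m-7) and quotient m²+7·m+12.
The remaining quadratic factors as (m+4)(m+3).

(m+3)·(m+4)·(m-7)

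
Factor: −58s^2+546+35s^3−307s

(5s−14)(7s−13)(s+3)

Trying the rational-root candidates, s = 14/5 is a root, so (5s−14) divides it; the quotient is 7s^2+8s−39.
The remaining quadratic factors as (s+3)(7s−13).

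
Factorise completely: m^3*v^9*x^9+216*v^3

Factor out v^3 first: what remains is m^3*v^6*x^9+216.
Recognize a sum of cubes with the parts m*v^2*x^3 and 6.

v^3*(m*v^2*x^3+6)*(m^2*v^4*x^6−6*m*v^2*x^3+36)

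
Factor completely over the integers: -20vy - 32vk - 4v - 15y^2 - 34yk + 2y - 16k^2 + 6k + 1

-(4v + 3y + 2k - 1)(5y + 8k + 1)

Group: -5y(4v + 3y + 2k - 1) + (-8k - 1)(4v + 3y + 2k - 1); both groups contain (4v + 3y + 2k - 1).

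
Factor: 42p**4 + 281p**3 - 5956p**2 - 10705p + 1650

Testing divisors of the constant over divisors of the leading coefficient, p = 10 is a root, so (p - 10) divides it; the quotient is 42p**3 + 701p**2 + 1054p - 165.
Continuing, p = -15 is a root, giving the factor (p + 15) and quotient 42p**2 + 71p - 11.
The remaining quadratic factors as (7p - 1)(6p + 11).

(6p + 11)(7p - 1)(p + 15)(p - 10)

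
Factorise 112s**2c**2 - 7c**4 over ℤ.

Every term has a factor of 7c**2. Then 16s**2 - c**2 = (4s)² − (c)².

7c**2(4s - c)(4s + c)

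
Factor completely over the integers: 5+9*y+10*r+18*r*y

(2*r+1)*(9*y+5)

Group as (18*r*y+10*r) + (9*y+5) = 2*r*(9*y+5) + (9*y+5).
Both groups share the factor (9*y+5).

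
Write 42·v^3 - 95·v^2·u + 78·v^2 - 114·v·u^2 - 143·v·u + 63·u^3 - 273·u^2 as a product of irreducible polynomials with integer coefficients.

(7·v - 3·u + 13)·(v - 3·u)·(6·v + 7·u)

Group: v·(42·v^2 + 31·v·u + 78·v - 21·u^2 + 91·u) - 3·u·(42·v^2 + 31·v·u + 78·v - 21·u^2 + 91·u); both groups contain (42·v^2 + 31·v·u + 78·v - 21·u^2 + 91·u), so (v - 3·u) is a factor with cofactor 42·v^2 + 31·v·u + 78·v - 21·u^2 + 91·u.
The cofactor groups again: 42·v^2 + 31·v·u + 78·v - 21·u^2 + 91·u = 6·v·(7·v - 3·u + 13) + 7·u·(7·v - 3·u + 13); both groups contain (7·v - 3·u + 13), giving (6·v + 7·u)·(7·v - 3·u + 13).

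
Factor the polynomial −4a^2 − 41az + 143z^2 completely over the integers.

Group: −4a(a + 13z) + 11z(a + 13z); both groups contain (a + 13z).

−(4a − 11z)(a + 13z)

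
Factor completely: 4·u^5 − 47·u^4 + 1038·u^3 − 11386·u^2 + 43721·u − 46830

(4·u − 7)·(u − 5)·(u − 6)·(u^2 + u + 223)

Trying the rational-root candidates, u = 6 is a root, giving the factor (u − 6) and quotient 4·u^4 − 23·u^3 + 900·u^2 − 5986·u + 7805.
Next, u = 7/4 is a root, so (4·u − 7) divides it; the quotient is u^3 − 4·u^2 + 218·u − 1115.
Next, u = 5 is a root, so (u − 5) is a factor; dividing leaves u^2 + u + 223.
The quadratic u^2 + u + 223 has discriminant −891 < 0 and is irreducible over ℤ.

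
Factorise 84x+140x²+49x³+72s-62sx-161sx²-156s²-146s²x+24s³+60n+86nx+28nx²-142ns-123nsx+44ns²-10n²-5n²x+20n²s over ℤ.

(4s-x-2)(5n+6s+7x)(n+s-7x-6)

Group: n(20ns-5nx-10n+24s²+22sx-12s-7x²-14x) + (s-7x-6)(20ns-5nx-10n+24s²+22sx-12s-7x²-14x); both groups contain (20ns-5nx-10n+24s²+22sx-12s-7x²-14x), so (n+s-7x-6) is a factor with cofactor 20ns-5nx-10n+24s²+22sx-12s-7x²-14x.
The cofactor groups again: 20ns-5nx-10n+24s²+22sx-12s-7x²-14x = 5n(4s-x-2) + (6s+7x)(4s-x-2); both groups contain (4s-x-2), giving (5n+6s+7x)(4s-x-2).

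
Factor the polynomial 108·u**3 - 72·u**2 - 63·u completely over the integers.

9·u·(2·u + 1)·(6·u - 7)

Pull out the common factor 9·u, then factor the remaining trinomial.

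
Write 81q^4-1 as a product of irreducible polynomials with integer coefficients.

Write as (9q^2)² − (1)², then factor 9q^2-1 once more.

(3q+1)(3q-1)(9q^2+1)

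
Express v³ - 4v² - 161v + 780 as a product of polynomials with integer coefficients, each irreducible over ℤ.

Trying the rational-root candidates, v = -13 is a root, giving the factor (v + 13) and quotient v² - 17v + 60.
The remaining quadratic factors as (v - 12)(v - 5).

(v + 13)(v - 12)(v - 5)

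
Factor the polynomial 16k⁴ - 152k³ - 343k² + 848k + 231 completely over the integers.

(4k + 1)(4k - 7)(k + 3)(k - 11)

By the rational root theorem, k = 7/4 is a root, giving the factor (4k - 7) and quotient 4k³ - 31k² - 140k - 33.
Continuing, k = -3 is a root, so (k + 3) is a factor; dividing leaves 4k² - 43k - 11.
The remaining quadratic factors as (k - 11)(4k + 1).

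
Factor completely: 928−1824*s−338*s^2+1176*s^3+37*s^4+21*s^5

(3*s+4)*(7*s−4)*(s−1)*(s^2+2*s+58)

By the rational root theorem, s = −4/3 is a root, giving the factor (3*s+4) and quotient 7*s^4+3*s^3+388*s^2−630*s+232.
Next, s = 1 is a root, giving the factor (s−1) and quotient 7*s^3+10*s^2+398*s−232.
Then s = 4/7 is a root, so (7*s−4) is a factor; dividing leaves s^2+2*s+58.
The quadratic s^2+2*s+58 has discriminant −228 < 0 and is irreducible over ℤ.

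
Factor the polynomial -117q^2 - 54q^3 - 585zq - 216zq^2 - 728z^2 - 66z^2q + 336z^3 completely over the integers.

(6z - 6q - 13)(7z + 3q)(8z + 3q)

Group: 8z(42z^2 - 24zq - 91z - 18q^2 - 39q) + 3q(42z^2 - 24zq - 91z - 18q^2 - 39q); both groups contain (42z^2 - 24zq - 91z - 18q^2 - 39q), so (8z + 3q) is a factor with cofactor 42z^2 - 24zq - 91z - 18q^2 - 39q.
The cofactor groups again: 42z^2 - 24zq - 91z - 18q^2 - 39q = 7z(6z - 6q - 13) + 3q(6z - 6q - 13); both groups contain (6z - 6q - 13), giving (7z + 3q)(6z - 6q - 13).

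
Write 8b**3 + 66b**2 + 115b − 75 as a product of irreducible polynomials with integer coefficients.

Trying the rational-root candidates, b = −15/4 is a root, so (4b + 15) is a factor; dividing leaves 2b**2 + 9b − 5.
The remaining quadratic factors as (b + 5)(2b − 1).

(2b − 1)(4b + 15)(b + 5)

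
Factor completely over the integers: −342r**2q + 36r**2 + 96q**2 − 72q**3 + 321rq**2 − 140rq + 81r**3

(9r − 3q + 4)(r − 3q)(9r − 8q)

Group: 9r(9r**2 − 35rq + 24q**2) + (−3q + 4)(9r**2 − 35rq + 24q**2); both groups contain (9r**2 − 35rq + 24q**2), so (9r − 3q + 4) is a factor with cofactor 9r**2 − 35rq + 24q**2.
The cofactor groups again: 9r**2 − 35rq + 24q**2 = 9r(r − 3q) − 8q(r − 3q); both groups contain (r − 3q), giving (9r − 8q)(r − 3q).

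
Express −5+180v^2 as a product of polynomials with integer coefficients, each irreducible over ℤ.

5(6v+1)(6v−1)

Every term has a factor of 5. Then 36v^2−1 = (6v)² − (1)².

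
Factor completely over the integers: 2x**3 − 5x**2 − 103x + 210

(2x − 15)(x + 7)(x − 2)

Among the possible rational roots, x = 2 is a root, so (x − 2) divides it; the quotient is 2x**2 − x − 105.
The remaining quadratic factors as (x + 7)(2x − 15).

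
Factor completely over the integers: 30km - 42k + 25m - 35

(5m - 7)(6k + 5)

Group as (30km - 42k) + (25m - 35) = 6k(5m - 7) + 5(5m - 7).
Both groups share the factor (5m - 7).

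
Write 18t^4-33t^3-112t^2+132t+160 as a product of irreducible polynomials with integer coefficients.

Trying the rational-root candidates, t = -2 is a root, so (t+2) divides it; the quotient is 18t^3-69t^2+26t+80.
Then t = -5/6 is a root, so (6t+5) is a factor; dividing leaves 3t^2-14t+16.
The remaining quadratic factors as (3t-8)(t-2).

(3t-8)(6t+5)(t+2)(t-2)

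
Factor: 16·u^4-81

Write as (4·u^2)² − (9)², then factor 4·u^2-9 once more.

(2·u+3)·(2·u-3)·(4·u^2+9)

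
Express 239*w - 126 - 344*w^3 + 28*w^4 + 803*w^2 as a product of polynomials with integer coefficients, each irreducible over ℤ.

By the rational root theorem, w = 2/7 is a root, giving the factor (7*w - 2) and quotient 4*w^3 - 48*w^2 + 101*w + 63.
Continuing, w = 7/2 is a root, so (2*w - 7) divides it; the quotient is 2*w^2 - 17*w - 9.
The remaining quadratic factors as (2*w + 1)(w - 9).

(2*w + 1)*(2*w - 7)*(7*w - 2)*(w - 9)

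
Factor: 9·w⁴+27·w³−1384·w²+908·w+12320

(3·w+8)·(3·w−11)·(w+14)·(w−10)

Among the possible rational roots, w = −8/3 is a root, so (3·w+8) divides it; the quotient is 3·w³+w²−464·w+1540.
Next, w = 11/3 is a root, so (3·w−11) is a factor; dividing leaves w²+4·w−140.
The remaining quadratic factors as (w−10)(w+14).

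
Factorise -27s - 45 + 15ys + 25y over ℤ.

(3s + 5)(5y - 9)

Group as (15ys + 25y) + (-27s - 45) = 5y(3s + 5) - 9(3s + 5).
Both groups share the factor (3s + 5).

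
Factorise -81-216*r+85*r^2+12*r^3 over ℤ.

(3*r+1)*(4*r-9)*(r+9)

Among the possible rational roots, r = -9 is a root, so (r+9) divides it; the quotient is 12*r^2-23*r-9.
The remaining quadratic factors as (4*r-9)(3*r+1).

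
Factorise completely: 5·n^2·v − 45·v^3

5·v·(n + 3·v)·(n − 3·v)

Every term has a factor of 5·v. Then n^2 − 9·v^2 = (n)² − (3·v)².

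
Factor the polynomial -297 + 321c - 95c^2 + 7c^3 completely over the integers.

(7c - 11)(c - 3)(c - 9)

Trying the rational-root candidates, c = 11/7 is a root, so (7c - 11) divides it; the quotient is c^2 - 12c + 27.
The remaining quadratic factors as (c - 9)(c - 3).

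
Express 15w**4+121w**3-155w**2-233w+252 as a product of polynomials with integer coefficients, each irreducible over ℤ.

By the rational root theorem, w = 4/3 is a root, giving the factor (3w-4) and quotient 5w**3+47w**2+11w-63.
Then w = 1 is a root, so (w-1) is a factor; dividing leaves 5w**2+52w+63.
The remaining quadratic factors as (w+9)(5w+7).

(3w-4)(5w+7)(w+9)(w-1)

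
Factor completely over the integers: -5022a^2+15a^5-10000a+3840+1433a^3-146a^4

(3a-1)(5a+8)(a-6)(a^2-5a+80)

By the rational root theorem, a = -8/5 is a root, so (5a+8) divides it; the quotient is 3a^4-34a^3+341a^2-1550a+480.
Then a = 6 is a root, so (a-6) is a factor; dividing leaves 3a^3-16a^2+245a-80.
Then a = 1/3 is a root, giving the factor (3a-1) and quotient a^2-5a+80.
The quadratic a^2-5a+80 has discriminant -295 < 0 and is irreducible over ℤ.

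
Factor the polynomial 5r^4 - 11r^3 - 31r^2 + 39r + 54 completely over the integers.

(5r + 9)(r + 1)(r - 2)(r - 3)

Trying the rational-root candidates, r = 3 is a root, so (r - 3) is a factor; dividing leaves 5r^3 + 4r^2 - 19r - 18.
Then r = -1 is a root, so (r + 1) divides it; the quotient is 5r^2 - r - 18.
The remaining quadratic factors as (5r + 9)(r - 2).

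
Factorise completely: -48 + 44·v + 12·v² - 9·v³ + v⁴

(v + 2)·(v - 1)·(v - 4)·(v - 6)

By the rational root theorem, v = -2 is a root, so (v + 2) is a factor; dividing leaves v³ - 11·v² + 34·v - 24.
Next, v = 4 is a root, so (v - 4) is a factor; dividing leaves v² - 7·v + 6.
The remaining quadratic factors as (v - 6)(v - 1).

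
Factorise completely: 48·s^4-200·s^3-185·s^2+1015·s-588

Among the possible rational roots, s = -7/3 is a root, giving the factor (3·s+7) and quotient 16·s^3-104·s^2+181·s-84.
Continuing, s = 4 is a root, so (s-4) is a factor; dividing leaves 16·s^2-40·s+21.
The remaining quadratic factors as (4·s-3)(4·s-7).

(3·s+7)·(4·s-3)·(4·s-7)·(s-4)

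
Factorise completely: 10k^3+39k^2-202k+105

(2k-5)(5k-3)(k+7)

Testing divisors of the constant over divisors of the leading coefficient, k = 5/2 is a root, so (2k-5) divides it; the quotient is 5k^2+32k-21.
The remaining quadratic factors as (5k-3)(k+7).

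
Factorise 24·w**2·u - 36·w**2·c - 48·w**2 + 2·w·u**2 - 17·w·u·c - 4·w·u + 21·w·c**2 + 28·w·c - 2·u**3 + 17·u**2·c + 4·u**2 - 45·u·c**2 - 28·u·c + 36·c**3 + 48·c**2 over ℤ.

Group: 3·w·(8·w·u - 12·w·c - 16·w - 2·u**2 + 9·u·c + 4·u - 9·c**2 - 12·c) + (u - 4·c)·(8·w·u - 12·w·c - 16·w - 2·u**2 + 9·u·c + 4·u - 9·c**2 - 12·c); both groups contain (8·w·u - 12·w·c - 16·w - 2·u**2 + 9·u·c + 4·u - 9·c**2 - 12·c), so (3·w + u - 4·c) is a factor with cofactor 8·w·u - 12·w·c - 16·w - 2·u**2 + 9·u·c + 4·u - 9·c**2 - 12·c.
The cofactor groups again: 8·w·u - 12·w·c - 16·w - 2·u**2 + 9·u·c + 4·u - 9·c**2 - 12·c = 4·w·(2·u - 3·c - 4) + (-u + 3·c)·(2·u - 3·c - 4); both groups contain (2·u - 3·c - 4), giving (4·w - u + 3·c)·(2·u - 3·c - 4).

(2·u - 3·c - 4)·(3·w + u - 4·c)·(4·w - u + 3·c)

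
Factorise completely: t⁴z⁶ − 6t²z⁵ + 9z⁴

Pull out the common factor z⁴, leaving t⁴z² − 6t²z + 9.
Recognize a perfect-square trinomial with the parts 3 and t²z.

z⁴(t²z − 3)²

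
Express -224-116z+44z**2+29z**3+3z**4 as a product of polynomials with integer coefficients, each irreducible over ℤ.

(3z+8)(z+2)(z+7)(z-2)

Testing divisors of the constant over divisors of the leading coefficient, z = -2 is a root, so (z+2) divides it; the quotient is 3z**3+23z**2-2z-112.
Continuing, z = -7 is a root, so (z+7) divides it; the quotient is 3z**2+2z-16.
The remaining quadratic factors as (3z+8)(z-2).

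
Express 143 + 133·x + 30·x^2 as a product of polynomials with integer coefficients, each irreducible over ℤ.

Need a pair with product 30·143 = 4290 and sum 133: that's 78 and 55.
Split the middle term: 30·x^2 + 78·x + 55·x + 143 = 6·x·(5·x + 13) + 11·(5·x + 13).

(5·x + 13)·(6·x + 11)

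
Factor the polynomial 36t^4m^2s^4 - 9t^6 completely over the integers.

Pull out the common factor 9t^4, leaving -t^2 + 4m^2s^4.
Recognize a difference of squares with the parts 2ms^2 and t.

-9t^4(t - 2ms^2)(t + 2ms^2)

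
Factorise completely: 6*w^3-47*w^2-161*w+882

(2*w-7)*(3*w+14)*(w-9)

Trying the rational-root candidates, w = 9 is a root, so (w-9) is a factor; dividing leaves 6*w^2+7*w-98.
The remaining quadratic factors as (3*w+14)(2*w-7).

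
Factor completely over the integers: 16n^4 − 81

Difference of squares twice: with A = 2n and B = 3, A⁴ − B⁴ = (A² − B²)(A² + B²), and A² − B² factors again.

(2n + 3)(2n − 3)(4n^2 + 9)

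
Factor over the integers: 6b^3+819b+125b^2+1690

Trying the rational-root candidates, b = -13/3 is a root, so (3b+13) is a factor; dividing leaves 2b^2+33b+130.
The remaining quadratic factors as (2b+13)(b+10).

(2b+13)(3b+13)(b+10)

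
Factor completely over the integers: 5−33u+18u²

Need a pair with product 18·5 = 90 and sum −33: that's −3 and −30.
Split the middle term: 18u²−3u − 30u+5 = 3u(6u−1) − 5(6u−1).

(3u−5)(6u−1)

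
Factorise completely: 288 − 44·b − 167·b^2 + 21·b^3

(3·b + 4)·(7·b − 9)·(b − 8)

By the rational root theorem, b = 8 is a root, so (b − 8) divides it; the quotient is 21·b^2 + b − 36.
The remaining quadratic factors as (3·b + 4)(7·b − 9).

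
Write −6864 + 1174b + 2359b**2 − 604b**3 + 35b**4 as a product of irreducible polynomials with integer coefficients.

Trying the rational-root candidates, b = −8/5 is a root, so (5b + 8) is a factor; dividing leaves 7b**3 − 132b**2 + 683b − 858.
Continuing, b = 13/7 is a root, so (7b − 13) divides it; the quotient is b**2 − 17b + 66.
The remaining quadratic factors as (b − 11)(b − 6).

(5b + 8)(7b − 13)(b − 11)(b − 6)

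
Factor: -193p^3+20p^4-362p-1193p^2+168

Among the possible rational roots, p = -3/5 is a root, giving the factor (5p+3) and quotient 4p^3-41p^2-214p+56.
Next, p = 14 is a root, so (p-14) is a factor; dividing leaves 4p^2+15p-4.
The remaining quadratic factors as (p+4)(4p-1).

(4p-1)(5p+3)(p+4)(p-14)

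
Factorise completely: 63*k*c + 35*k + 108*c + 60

Group as (63*k*c + 35*k) + (108*c + 60) = 7*k*(9*c + 5) + 12*(9*c + 5).
Both groups share the factor (9*c + 5).

(7*k + 12)*(9*c + 5)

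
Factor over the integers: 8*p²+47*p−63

Need a pair with product 8·(−63) = −504 and sum 47: that's −9 and 56.
Split the middle term: 8*p²−9*p + 56*p−63 = p*(8*p−9) + 7*(8*p−9).

(8*p−9)*(p+7)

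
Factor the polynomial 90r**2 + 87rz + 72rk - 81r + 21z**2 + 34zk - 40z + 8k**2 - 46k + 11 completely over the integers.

Group: 6r(15r + 7z + 2k - 11) + (3z + 4k - 1)(15r + 7z + 2k - 11); both groups contain (15r + 7z + 2k - 11).

(15r + 7z + 2k - 11)(6r + 3z + 4k - 1)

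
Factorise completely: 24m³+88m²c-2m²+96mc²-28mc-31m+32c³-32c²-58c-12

Group: 2m(12m²+20mc-7m+8c²-10c-12) + (4c+1)(12m²+20mc-7m+8c²-10c-12); both groups contain (12m²+20mc-7m+8c²-10c-12), so (2m+4c+1) is a factor with cofactor 12m²+20mc-7m+8c²-10c-12.
The cofactor groups again: 12m²+20mc-7m+8c²-10c-12 = 3m(4m+4c+3) + (2c-4)(4m+4c+3); both groups contain (4m+4c+3), giving (3m+2c-4)(4m+4c+3).

(3m+2c-4)(2m+4c+1)(4m+4c+3)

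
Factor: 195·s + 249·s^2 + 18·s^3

3·s·(6·s + 5)·(s + 13)

Pull out the common factor 3·s, then factor the remaining trinomial.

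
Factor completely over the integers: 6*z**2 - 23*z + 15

(6*z - 5)*(z - 3)

Need a pair with product 6·15 = 90 and sum -23: that's -18 and -5.
Split the middle term: 6*z**2 - 18*z - 5*z + 15 = 6*z*(z - 3) - 5*(z - 3).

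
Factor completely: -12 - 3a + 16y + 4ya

Group as (4ya + 16y) + (-3a - 12) = 4y(a + 4) - 3(a + 4).
Both groups share the factor (a + 4).

(4y - 3)(a + 4)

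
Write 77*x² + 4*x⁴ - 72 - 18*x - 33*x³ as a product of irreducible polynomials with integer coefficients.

By the rational root theorem, x = 2 is a root, giving the factor (x - 2) and quotient 4*x³ - 25*x² + 27*x + 36.
Next, x = 3 is a root, giving the factor (x - 3) and quotient 4*x² - 13*x - 12.
The remaining quadratic factors as (x - 4)(4*x + 3).

(4*x + 3)*(x - 2)*(x - 3)*(x - 4)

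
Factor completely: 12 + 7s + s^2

Two integers with product 12 and sum 7 are 4 and 3.

(s + 3)(s + 4)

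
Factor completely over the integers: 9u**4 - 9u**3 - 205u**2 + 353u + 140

(3u + 1)(3u - 7)(u + 5)(u - 4)

By the rational root theorem, u = -5 is a root, giving the factor (u + 5) and quotient 9u**3 - 54u**2 + 65u + 28.
Continuing, u = 4 is a root, so (u - 4) divides it; the quotient is 9u**2 - 18u - 7.
The remaining quadratic factors as (3u + 1)(3u - 7).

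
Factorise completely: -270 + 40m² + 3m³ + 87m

(3m - 5)(m + 6)(m + 9)

Testing divisors of the constant over divisors of the leading coefficient, m = -6 is a root, so (m + 6) is a factor; dividing leaves 3m² + 22m - 45.
The remaining quadratic factors as (3m - 5)(m + 9).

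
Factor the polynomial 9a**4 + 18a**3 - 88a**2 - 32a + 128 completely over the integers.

(3a + 4)(3a - 4)(a + 4)(a - 2)

By the rational root theorem, a = -4/3 is a root, giving the factor (3a + 4) and quotient 3a**3 + 2a**2 - 32a + 32.
Next, a = 4/3 is a root, giving the factor (3a - 4) and quotient a**2 + 2a - 8.
The remaining quadratic factors as (a + 4)(a - 2).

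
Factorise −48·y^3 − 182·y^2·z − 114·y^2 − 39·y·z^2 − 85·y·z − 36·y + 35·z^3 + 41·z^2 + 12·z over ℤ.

−(2·y + 7·z + 4)·(3·y − z)·(8·y + 5·z + 3)

Group: 2·y·(−24·y^2 − 7·y·z − 9·y + 5·z^2 + 3·z) + (7·z + 4)·(−24·y^2 − 7·y·z − 9·y + 5·z^2 + 3·z); both groups contain (−24·y^2 − 7·y·z − 9·y + 5·z^2 + 3·z), so (2·y + 7·z + 4) is a factor with cofactor −24·y^2 − 7·y·z − 9·y + 5·z^2 + 3·z.
The cofactor groups again: −24·y^2 − 7·y·z − 9·y + 5·z^2 + 3·z = −8·y·(3·y − z) + (−5·z − 3)·(3·y − z); both groups contain (3·y − z), giving −(8·y + 5·z + 3)·(3·y − z).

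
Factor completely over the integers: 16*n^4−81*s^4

Write as (4*n^2)² − (9*s^2)², then factor 4*n^2−9*s^2 once more.

(2*n+3*s)*(2*n−3*s)*(4*n^2+9*s^2)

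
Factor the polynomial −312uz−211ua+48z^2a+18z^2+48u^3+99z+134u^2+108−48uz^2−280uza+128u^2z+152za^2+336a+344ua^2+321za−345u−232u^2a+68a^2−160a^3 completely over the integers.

Group: 2u(24u^2−8uz−56ua−41u+8za+3z+32a^2+44a+12) + (6z−5a+9)(24u^2−8uz−56ua−41u+8za+3z+32a^2+44a+12); both groups contain (24u^2−8uz−56ua−41u+8za+3z+32a^2+44a+12), so (2u+6z−5a+9) is a factor with cofactor 24u^2−8uz−56ua−41u+8za+3z+32a^2+44a+12.
The cofactor groups again: 24u^2−8uz−56ua−41u+8za+3z+32a^2+44a+12 = 3u(8u−8a−3) + (−z−4a−4)(8u−8a−3); both groups contain (8u−8a−3), giving (3u−z−4a−4)(8u−8a−3).

(3u−z−4a−4)(2u+6z−5a+9)(8u−8a−3)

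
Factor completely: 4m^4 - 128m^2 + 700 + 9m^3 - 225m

Trying the rational-root candidates, m = 5 is a root, so (m - 5) is a factor; dividing leaves 4m^3 + 29m^2 + 17m - 140.
Next, m = -4 is a root, giving the factor (m + 4) and quotient 4m^2 + 13m - 35.
The remaining quadratic factors as (4m - 7)(m + 5).

(4m - 7)(m + 4)(m + 5)(m - 5)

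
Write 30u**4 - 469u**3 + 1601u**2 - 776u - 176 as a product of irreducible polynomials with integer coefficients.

(5u - 4)(6u + 1)(u - 11)(u - 4)

Among the possible rational roots, u = 4 is a root, so (u - 4) divides it; the quotient is 30u**3 - 349u**2 + 205u + 44.
Continuing, u = -1/6 is a root, so (6u + 1) is a factor; dividing leaves 5u**2 - 59u + 44.
The remaining quadratic factors as (u - 11)(5u - 4).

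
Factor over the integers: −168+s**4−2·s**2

(s**2+12)·(s**2−14)

Substitute u = s**2 to get a quadratic in u, then factor.
s**2+12 is irreducible over ℤ (always positive, so no real roots).
s**2−14 is irreducible over ℤ (14 is not a perfect square).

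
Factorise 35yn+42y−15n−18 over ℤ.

Group as (35yn+42y) + (−15n−18) = 7y(5n+6) − 3(5n+6).
Both groups share the factor (5n+6).

(5n+6)(7y−3)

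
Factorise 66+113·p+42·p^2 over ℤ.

Need a pair with product 42·66 = 2772 and sum 113: that's 36 and 77.
Split the middle term: 42·p^2+36·p + 77·p+66 = 6·p·(7·p+6) + 11·(7·p+6).

(6·p+11)·(7·p+6)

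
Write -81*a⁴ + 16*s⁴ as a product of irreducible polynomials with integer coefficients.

(2*s - 3*a)*(2*s + 3*a)*(4*s² + 9*a²)

(2*s)⁴ − (3*a)⁴ = ((2*s)² − (3*a)²)((2*s)² + (3*a)²); the first factor splits again, the second (4*s² + 9*a²) is irreducible.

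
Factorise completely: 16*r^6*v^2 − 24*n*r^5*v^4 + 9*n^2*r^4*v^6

Factor out r^4*v^2 first: what remains is 9*n^2*v^4 − 24*n*r*v^2 + 16*r^2.
Recognize a perfect-square trinomial with the parts 4*r and 3*n*v^2.

r^4*v^2*(3*n*v^2 − 4*r)^2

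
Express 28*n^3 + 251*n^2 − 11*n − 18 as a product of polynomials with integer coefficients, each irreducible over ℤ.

(4*n + 1)*(7*n − 2)*(n + 9)

Among the possible rational roots, n = 2/7 is a root, so (7*n − 2) divides it; the quotient is 4*n^2 + 37*n + 9.
The remaining quadratic factors as (n + 9)(4*n + 1).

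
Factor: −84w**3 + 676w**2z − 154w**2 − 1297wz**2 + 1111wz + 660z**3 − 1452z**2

Group: 2w(−42w**2 + 107wz − 77w − 60z**2 + 132z) − 11z(−42w**2 + 107wz − 77w − 60z**2 + 132z); both groups contain (−42w**2 + 107wz − 77w − 60z**2 + 132z), so (2w − 11z) is a factor with cofactor −42w**2 + 107wz − 77w − 60z**2 + 132z.
The cofactor groups again: −42w**2 + 107wz − 77w − 60z**2 + 132z = −7w(6w − 5z + 11) + 12z(6w − 5z + 11); both groups contain (6w − 5z + 11), giving −(7w − 12z)(6w − 5z + 11).

−(2w − 11z)(6w − 5z + 11)(7w − 12z)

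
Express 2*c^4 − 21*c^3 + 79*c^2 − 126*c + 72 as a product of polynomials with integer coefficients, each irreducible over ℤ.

By the rational root theorem, c = 2 is a root, giving the factor (c − 2) and quotient 2*c^3 − 17*c^2 + 45*c − 36.
Then c = 3 is a root, giving the factor (c − 3) and quotient 2*c^2 − 11*c + 12.
The remaining quadratic factors as (2*c − 3)(c − 4).

(2*c − 3)*(c − 2)*(c − 3)*(c − 4)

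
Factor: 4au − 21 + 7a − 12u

Group as (4au + 7a) + (−12u − 21) = a(4u + 7) − 3(4u + 7).
Both groups share the factor (4u + 7).

(4u + 7)(a − 3)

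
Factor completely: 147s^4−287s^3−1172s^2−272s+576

(3s+4)(7s+9)(7s−4)(s−4)

Testing divisors of the constant over divisors of the leading coefficient, s = 4/7 is a root, so (7s−4) is a factor; dividing leaves 21s^3−29s^2−184s−144.
Continuing, s = 4 is a root, giving the factor (s−4) and quotient 21s^2+55s+36.
The remaining quadratic factors as (7s+9)(3s+4).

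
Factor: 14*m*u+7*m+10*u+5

Group as (14*m*u+7*m) + (10*u+5) = 7*m*(2*u+1) + 5*(2*u+1).
Both groups share the factor (2*u+1).

(2*u+1)*(7*m+5)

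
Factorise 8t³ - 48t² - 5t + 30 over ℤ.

(t - 6)(8t² - 5)

Group as (8t³ - 5t) + (-48t² + 30) = t(8t² - 5) - 6(8t² - 5).
Both groups share the factor (8t² - 5).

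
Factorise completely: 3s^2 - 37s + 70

(3s - 7)(s - 10)

Need a pair with product 3·70 = 210 and sum -37: that's -7 and -30.
Split the middle term: 3s^2 - 7s - 30s + 70 = s(3s - 7) - 10(3s - 7).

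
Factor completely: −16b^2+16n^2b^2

16b^2(n+1)(n−1)

Every term has a factor of 16b^2; factoring it out leaves n^2−1.
Recognize a difference of squares with the parts n and 1.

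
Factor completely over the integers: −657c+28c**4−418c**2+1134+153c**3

(4c−9)(7c−9)(c+2)(c+7)

Trying the rational-root candidates, c = −2 is a root, so (c+2) divides it; the quotient is 28c**3+97c**2−612c+567.
Next, c = −7 is a root, so (c+7) divides it; the quotient is 28c**2−99c+81.
The remaining quadratic factors as (4c−9)(7c−9).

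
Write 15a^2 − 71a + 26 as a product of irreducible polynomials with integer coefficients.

(3a − 13)(5a − 2)

Need a pair with product 15·26 = 390 and sum −71: that's −65 and −6.
Split the middle term: 15a^2 − 65a − 6a + 26 = 5a(3a − 13) − 2(3a − 13).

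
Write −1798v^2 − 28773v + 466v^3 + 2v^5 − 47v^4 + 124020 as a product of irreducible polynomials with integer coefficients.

By the rational root theorem, v = −13/2 is a root, giving the factor (2v + 13) and quotient v^4 − 30v^3 + 428v^2 − 3681v + 9540.
Then v = 15 is a root, so (v − 15) divides it; the quotient is v^3 − 15v^2 + 203v − 636.
Next, v = 4 is a root, so (v − 4) divides it; the quotient is v^2 − 11v + 159.
The quadratic v^2 − 11v + 159 has discriminant −515 < 0 and is irreducible over ℤ.

(2v + 13)(v − 15)(v − 4)(v^2 − 11v + 159)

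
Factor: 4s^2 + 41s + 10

Need a pair with product 4·10 = 40 and sum 41: that's 40 and 1.
Split the middle term: 4s^2 + 40s + s + 10 = 4s(s + 10) + (s + 10).

(4s + 1)(s + 10)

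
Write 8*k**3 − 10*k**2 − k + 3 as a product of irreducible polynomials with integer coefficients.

Testing divisors of the constant over divisors of the leading coefficient, k = −1/2 is a root, so (2*k + 1) divides it; the quotient is 4*k**2 − 7*k + 3.
The remaining quadratic factors as (4*k − 3)(k − 1).

(2*k + 1)*(4*k − 3)*(k − 1)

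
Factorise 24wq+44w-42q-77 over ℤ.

(4w-7)(6q+11)

Group as (24wq+44w) + (-42q-77) = 4w(6q+11) - 7(6q+11).
Both groups share the factor (6q+11).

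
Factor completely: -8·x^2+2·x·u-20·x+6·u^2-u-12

Group: -4·x·(2·x-2·u+3) + (-3·u-4)·(2·x-2·u+3); both groups contain (2·x-2·u+3).

-(2·x-2·u+3)·(4·x+3·u+4)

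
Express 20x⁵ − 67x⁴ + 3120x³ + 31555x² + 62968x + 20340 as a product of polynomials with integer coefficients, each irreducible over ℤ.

(4x + 9)(5x + 2)(x + 5)(x² − 11x + 226)

Testing divisors of the constant over divisors of the leading coefficient, x = −9/4 is a root, so (4x + 9) is a factor; dividing leaves 5x⁴ − 28x³ + 843x² + 5992x + 2260.
Next, x = −2/5 is a root, so (5x + 2) is a factor; dividing leaves x³ − 6x² + 171x + 1130.
Next, x = −5 is a root, so (x + 5) is a factor; dividing leaves x² − 11x + 226.
The quadratic x² − 11x + 226 has discriminant −783 < 0 and is irreducible over ℤ.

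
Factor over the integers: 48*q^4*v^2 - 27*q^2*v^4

Factor out 3*q^2*v^2, leaving 16*q^2 - 9*v^2, which is a difference of two squares.

3*q^2*v^2*(4*q + 3*v)*(4*q - 3*v)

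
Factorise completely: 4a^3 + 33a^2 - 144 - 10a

Among the possible rational roots, a = -8 is a root, so (a + 8) is a factor; dividing leaves 4a^2 + a - 18.
The remaining quadratic factors as (4a + 9)(a - 2).

(4a + 9)(a + 8)(a - 2)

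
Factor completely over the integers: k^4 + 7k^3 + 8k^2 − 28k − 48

(k + 2)(k + 3)(k + 4)(k − 2)

Trying the rational-root candidates, k = 2 is a root, so (k − 2) is a factor; dividing leaves k^3 + 9k^2 + 26k + 24.
Then k = −4 is a root, so (k + 4) is a factor; dividing leaves k^2 + 5k + 6.
The remaining quadratic factors as (k + 3)(k + 2).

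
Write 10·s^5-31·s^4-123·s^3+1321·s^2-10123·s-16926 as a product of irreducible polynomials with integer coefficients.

Trying the rational-root candidates, s = -6 is a root, giving the factor (s+6) and quotient 10·s^4-91·s^3+423·s^2-1217·s-2821.
Then s = -7/5 is a root, giving the factor (5·s+7) and quotient 2·s^3-21·s^2+114·s-403.
Next, s = 13/2 is a root, so (2·s-13) divides it; the quotient is s^2-4·s+31.
The quadratic s^2-4·s+31 has discriminant -108 < 0 and is irreducible over ℤ.

(2·s-13)·(5·s+7)·(s+6)·(s^2-4·s+31)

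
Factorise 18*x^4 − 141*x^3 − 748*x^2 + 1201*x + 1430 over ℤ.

Testing divisors of the constant over divisors of the leading coefficient, x = −13/3 is a root, so (3*x + 13) is a factor; dividing leaves 6*x^3 − 73*x^2 + 67*x + 110.
Then x = −5/6 is a root, so (6*x + 5) is a factor; dividing leaves x^2 − 13*x + 22.
The remaining quadratic factors as (x − 2)(x − 11).

(3*x + 13)*(6*x + 5)*(x − 11)*(x − 2)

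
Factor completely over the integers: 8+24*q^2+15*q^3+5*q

(5*q+8)*(3*q^2+1)

Group as (15*q^3+5*q) + (24*q^2+8) = 5*q*(3*q^2+1) + 8*(3*q^2+1).
Both groups share the factor (3*q^2+1).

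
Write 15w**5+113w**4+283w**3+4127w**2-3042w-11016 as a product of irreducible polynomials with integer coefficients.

By the rational root theorem, w = -9 is a root, giving the factor (w+9) and quotient 15w**4-22w**3+481w**2-202w-1224.
Then w = -4/3 is a root, so (3w+4) divides it; the quotient is 5w**3-14w**2+179w-306.
Continuing, w = 9/5 is a root, so (5w-9) is a factor; dividing leaves w**2-w+34.
The quadratic w**2-w+34 has discriminant -135 < 0 and is irreducible over ℤ.

(3w+4)(5w-9)(w+9)(w**2-w+34)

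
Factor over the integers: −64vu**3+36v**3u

Factor out 4vu, leaving 9v**2−16u**2, which is a difference of two squares.

4uv(3v−4u)(3v+4u)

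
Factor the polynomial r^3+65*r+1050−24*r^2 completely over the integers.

(r+5)*(r−14)*(r−15)

Among the possible rational roots, r = −5 is a root, so (r+5) divides it; the quotient is r^2−29*r+210.
The remaining quadratic factors as (r−14)(r−15).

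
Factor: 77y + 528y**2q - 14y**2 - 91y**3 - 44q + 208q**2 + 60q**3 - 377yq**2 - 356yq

-(13y - 3q - 11)(7y - 4q)(y - 5q + 1)

Group: 13y(-7y**2 + 39yq - 7y - 20q**2 + 4q) + (-3q - 11)(-7y**2 + 39yq - 7y - 20q**2 + 4q); both groups contain (-7y**2 + 39yq - 7y - 20q**2 + 4q), so (13y - 3q - 11) is a factor with cofactor -7y**2 + 39yq - 7y - 20q**2 + 4q.
The cofactor groups again: -7y**2 + 39yq - 7y - 20q**2 + 4q = -7y(y - 5q + 1) + 4q(y - 5q + 1); both groups contain (y - 5q + 1), giving -(7y - 4q)(y - 5q + 1).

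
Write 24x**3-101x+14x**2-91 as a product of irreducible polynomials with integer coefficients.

(4x+7)(6x-13)(x+1)

Trying the rational-root candidates, x = -7/4 is a root, giving the factor (4x+7) and quotient 6x**2-7x-13.
The remaining quadratic factors as (6x-13)(x+1).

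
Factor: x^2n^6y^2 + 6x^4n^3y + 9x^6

Factor out x^2 first: what remains is 9x^4 + 6x^2n^3y + n^6y^2.
Recognize a perfect-square trinomial with the parts n^3y and 3x^2.

x^2(3x^2 + n^3y)^2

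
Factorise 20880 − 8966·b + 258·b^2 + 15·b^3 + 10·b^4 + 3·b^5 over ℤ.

(3·b − 8)·(b + 9)·(b − 5)·(b^2 + 2·b + 58)

Testing divisors of the constant over divisors of the leading coefficient, b = −9 is a root, so (b + 9) is a factor; dividing leaves 3·b^4 − 17·b^3 + 168·b^2 − 1254·b + 2320.
Next, b = 8/3 is a root, giving the factor (3·b − 8) and quotient b^3 − 3·b^2 + 48·b − 290.
Next, b = 5 is a root, so (b − 5) is a factor; dividing leaves b^2 + 2·b + 58.
The quadratic b^2 + 2·b + 58 has discriminant −228 < 0 and is irreducible over ℤ.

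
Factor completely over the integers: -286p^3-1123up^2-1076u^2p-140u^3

-(14u+11p)(2u+13p)(5u+2p)

Group: 2u(-70u^2-83up-22p^2) + 13p(-70u^2-83up-22p^2); both groups contain (-70u^2-83up-22p^2), so (2u+13p) is a factor with cofactor -70u^2-83up-22p^2.
The cofactor groups again: -70u^2-83up-22p^2 = -14u(5u+2p) - 11p(5u+2p); both groups contain (5u+2p), giving -(14u+11p)(5u+2p).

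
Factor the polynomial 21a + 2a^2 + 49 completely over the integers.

(2a + 7)(a + 7)

Need a pair with product 2·49 = 98 and sum 21: that's 14 and 7.
Split the middle term: 2a^2 + 14a + 7a + 49 = 2a(a + 7) + 7(a + 7).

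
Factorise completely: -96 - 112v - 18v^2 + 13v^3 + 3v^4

Testing divisors of the constant over divisors of the leading coefficient, v = 3 is a root, so (v - 3) divides it; the quotient is 3v^3 + 22v^2 + 48v + 32.
Continuing, v = -4 is a root, giving the factor (v + 4) and quotient 3v^2 + 10v + 8.
The remaining quadratic factors as (3v + 4)(v + 2).

(3v + 4)(v + 2)(v + 4)(v - 3)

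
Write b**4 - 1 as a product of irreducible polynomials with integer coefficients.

Difference of squares twice: with A = b and B = 1, A⁴ − B⁴ = (A² − B²)(A² + B²), and A² − B² factors again.

(b + 1)·(b - 1)·(b**2 + 1)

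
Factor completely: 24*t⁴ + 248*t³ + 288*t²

Pull out the common factor 8*t², then factor the remaining trinomial.

8*t²*(3*t + 4)*(t + 9)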